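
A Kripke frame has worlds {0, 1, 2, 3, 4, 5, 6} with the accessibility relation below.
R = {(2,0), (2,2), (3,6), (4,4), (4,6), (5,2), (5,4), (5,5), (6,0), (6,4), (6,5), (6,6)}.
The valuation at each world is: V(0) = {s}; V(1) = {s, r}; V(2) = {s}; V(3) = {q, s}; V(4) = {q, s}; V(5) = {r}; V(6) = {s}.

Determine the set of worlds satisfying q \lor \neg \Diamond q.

0, 1, 2, 3, 4

Let φ = q \lor \neg \Diamond q. Evaluate φ at each world:
  0 (successors ∅): φ is true.
  1 (successors ∅): φ is true.
  2 (successors {0, 2}): φ is true.
  3 (successors {6}): φ is true.
  4 (successors {4, 6}): φ is true.
  5 (successors {2, 4, 5}): φ is false.
  6 (successors {0, 4, 5, 6}): φ is false.
For instance, at 3:
  At 3: q is true, \neg \Diamond q is true, so q \lor \neg \Diamond q is true.
    At 3: \Diamond q is false, so \neg \Diamond q is true.
      At 3: \Diamond q requires q at some successor in {6}.
        At 6: q is false.
      So \Diamond q is false at 3.
Satisfying worlds: {0, 1, 2, 3, 4}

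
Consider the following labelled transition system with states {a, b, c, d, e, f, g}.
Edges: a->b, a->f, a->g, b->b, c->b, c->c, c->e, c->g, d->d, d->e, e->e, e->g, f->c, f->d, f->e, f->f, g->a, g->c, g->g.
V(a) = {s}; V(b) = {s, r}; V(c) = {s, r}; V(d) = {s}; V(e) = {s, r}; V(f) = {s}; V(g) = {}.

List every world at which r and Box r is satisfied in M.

Recall that Box ψ holds at a world iff ψ holds at every accessible world, and Dia ψ holds iff ψ holds at some accessible world.
Let φ = r and Box r. Evaluate φ at each world:
  a (successors {b, f, g}): φ is false.
  b (successors {b}): φ is true.
  c (successors {b, c, e, g}): φ is false.
  d (successors {d, e}): φ is false.
  e (successors {e, g}): φ is false.
  f (successors {c, d, e, f}): φ is false.
  g (successors {a, c, g}): φ is false.
For instance, at g:
  At g: r is false, Box r is false, so r and Box r is false.
    At g: Box r requires r at every successor {a, c, g}.
      r fails at a, so Box r is false at g.
Satisfying worlds: {b}

b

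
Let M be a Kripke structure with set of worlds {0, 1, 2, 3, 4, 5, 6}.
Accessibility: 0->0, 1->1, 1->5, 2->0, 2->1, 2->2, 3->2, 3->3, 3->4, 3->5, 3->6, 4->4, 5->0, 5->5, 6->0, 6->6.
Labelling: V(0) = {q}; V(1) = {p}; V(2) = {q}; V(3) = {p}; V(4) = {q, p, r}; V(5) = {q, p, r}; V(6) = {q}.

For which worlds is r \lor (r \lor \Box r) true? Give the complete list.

Let φ = r \lor (r \lor \Box r). Evaluate φ at each world:
  0 (successors {0}): φ is false.
  1 (successors {1, 5}): φ is false.
  2 (successors {0, 1, 2}): φ is false.
  3 (successors {2, 3, 4, 5, 6}): φ is false.
  4 (successors {4}): φ is true.
  5 (successors {0, 5}): φ is true.
  6 (successors {0, 6}): φ is false.
For instance, at 4:
  At 4: r is true, r \lor \Box r is true, so r \lor (r \lor \Box r) is true.
    At 4: r is true, \Box r is true, so r \lor \Box r is true.
      At 4: \Box r requires r at every successor {4}.
        At 4: r is true.
      So \Box r is true at 4.
Satisfying worlds: {4, 5}

4, 5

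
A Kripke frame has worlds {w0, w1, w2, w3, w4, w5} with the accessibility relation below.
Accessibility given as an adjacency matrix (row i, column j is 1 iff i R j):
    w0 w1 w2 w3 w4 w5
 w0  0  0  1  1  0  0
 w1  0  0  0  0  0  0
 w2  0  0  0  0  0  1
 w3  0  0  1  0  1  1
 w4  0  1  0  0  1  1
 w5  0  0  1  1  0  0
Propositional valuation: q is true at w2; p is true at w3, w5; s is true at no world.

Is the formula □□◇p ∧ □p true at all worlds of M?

No

Let φ = □□◇p ∧ □p. Evaluate φ at each world:
  w0 (successors {w2, w3}): φ is false.
  w1 (successors ∅): φ is true.
  w2 (successors {w5}): φ is true.
  w3 (successors {w2, w4, w5}): φ is false.
  w4 (successors {w1, w4, w5}): φ is false.
  w5 (successors {w2, w3}): φ is false.
Detail at w0 (counterexample):
  At w0: □□◇p is true, □p is false, so □□◇p ∧ □p is false.
    At w0: □□◇p requires □◇p at every successor {w2, w3}.
      At w2: □◇p is true.
      At w3: □◇p is true.
    So □□◇p is true at w0.
    At w0: □p requires p at every successor {w2, w3}.
      p fails at w2, so □p is false at w0.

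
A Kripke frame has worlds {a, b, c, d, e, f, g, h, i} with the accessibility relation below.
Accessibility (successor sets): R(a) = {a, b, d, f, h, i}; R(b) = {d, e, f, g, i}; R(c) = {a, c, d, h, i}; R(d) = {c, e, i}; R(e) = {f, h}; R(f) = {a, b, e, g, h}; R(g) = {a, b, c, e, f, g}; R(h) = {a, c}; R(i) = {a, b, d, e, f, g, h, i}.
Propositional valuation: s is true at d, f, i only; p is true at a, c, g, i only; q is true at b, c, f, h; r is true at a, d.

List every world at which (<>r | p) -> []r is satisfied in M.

Let φ = (<>r | p) -> []r. Evaluate φ at each world:
  a (successors {a, b, d, f, h, i}): φ is false.
  b (successors {d, e, f, g, i}): φ is false.
  c (successors {a, c, d, h, i}): φ is false.
  d (successors {c, e, i}): φ is true.
  e (successors {f, h}): φ is true.
  f (successors {a, b, e, g, h}): φ is false.
  g (successors {a, b, c, e, f, g}): φ is false.
  h (successors {a, c}): φ is false.
  i (successors {a, b, d, e, f, g, h, i}): φ is false.
For instance, at f:
  At f: <>r | p is true, []r is false, so (<>r | p) -> []r is false.
    At f: <>r is true, p is false, so <>r | p is true.
      At f: <>r requires r at some successor in {a, b, e, g, h}.
        r holds at a, so <>r is true at f.
    At f: []r requires r at every successor {a, b, e, g, h}.
      r fails at b, so []r is false at f.
Satisfying worlds: {d, e}

d, e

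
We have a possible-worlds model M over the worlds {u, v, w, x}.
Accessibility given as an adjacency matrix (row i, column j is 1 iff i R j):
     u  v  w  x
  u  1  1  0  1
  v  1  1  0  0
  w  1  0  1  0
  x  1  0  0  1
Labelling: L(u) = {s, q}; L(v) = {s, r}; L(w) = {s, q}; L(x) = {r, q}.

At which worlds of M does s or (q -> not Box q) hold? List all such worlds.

u, v, w

Let φ = s or (q -> not Box q). Evaluate φ at each world:
  u (successors {u, v, x}): φ is true.
  v (successors {u, v}): φ is true.
  w (successors {u, w}): φ is true.
  x (successors {u, x}): φ is false.
For instance, at w:
  At w: s is true, q -> not Box q is false, so s or (q -> not Box q) is true.
    At w: q is true, not Box q is false, so q -> not Box q is false.
      At w: Box q is true, so not Box q is false.
Satisfying worlds: {u, v, w}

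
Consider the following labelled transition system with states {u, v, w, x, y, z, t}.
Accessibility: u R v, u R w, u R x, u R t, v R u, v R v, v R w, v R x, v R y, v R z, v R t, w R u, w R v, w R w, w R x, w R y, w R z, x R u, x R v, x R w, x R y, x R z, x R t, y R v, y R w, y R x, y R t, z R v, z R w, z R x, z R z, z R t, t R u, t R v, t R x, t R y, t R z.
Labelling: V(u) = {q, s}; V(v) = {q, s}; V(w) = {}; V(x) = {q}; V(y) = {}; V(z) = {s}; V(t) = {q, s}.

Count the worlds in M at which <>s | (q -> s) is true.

7

Recall that <>ψ holds at a world iff ψ holds at some accessible world.
Let φ = <>s | (q -> s). Evaluate φ at each world:
  u (successors {v, w, x, t}): φ is true.
  v (successors {u, v, w, x, y, z, t}): φ is true.
  w (successors {u, v, w, x, y, z}): φ is true.
  x (successors {u, v, w, y, z, t}): φ is true.
  y (successors {v, w, x, t}): φ is true.
  z (successors {v, w, x, z, t}): φ is true.
  t (successors {u, v, x, y, z}): φ is true.
For instance, at u:
  At u: <>s is true, q -> s is true, so <>s | (q -> s) is true.
    At u: <>s requires s at some successor in {v, w, x, t}.
      s holds at v, so <>s is true at u.
Satisfying worlds: {u, v, w, x, y, z, t}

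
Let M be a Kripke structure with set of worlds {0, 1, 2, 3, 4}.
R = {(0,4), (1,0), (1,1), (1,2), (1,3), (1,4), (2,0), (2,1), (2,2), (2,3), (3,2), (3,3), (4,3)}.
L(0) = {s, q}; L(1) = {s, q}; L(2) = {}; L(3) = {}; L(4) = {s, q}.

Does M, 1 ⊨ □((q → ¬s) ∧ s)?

No

At 1: □((q → ¬s) ∧ s) requires (q → ¬s) ∧ s at every successor {0, 1, 2, 3, 4}.
  (q → ¬s) ∧ s fails at 0, so □((q → ¬s) ∧ s) is false at 1.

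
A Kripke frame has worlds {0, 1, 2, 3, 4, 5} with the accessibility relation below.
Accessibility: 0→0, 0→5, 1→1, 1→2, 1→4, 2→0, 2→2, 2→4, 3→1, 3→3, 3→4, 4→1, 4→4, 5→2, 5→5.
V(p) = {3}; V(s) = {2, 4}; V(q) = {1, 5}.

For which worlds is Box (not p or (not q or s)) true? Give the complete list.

0, 1, 2, 3, 4, 5

Recall that Box ψ holds at a world iff ψ holds at every accessible world, and Dia ψ holds iff ψ holds at some accessible world.
Let φ = Box (not p or (not q or s)). Evaluate φ at each world:
  0 (successors {0, 5}): φ is true.
  1 (successors {1, 2, 4}): φ is true.
  2 (successors {0, 2, 4}): φ is true.
  3 (successors {1, 3, 4}): φ is true.
  4 (successors {1, 4}): φ is true.
  5 (successors {2, 5}): φ is true.
For instance, at 3:
  At 3: Box (not p or (not q or s)) requires not p or (not q or s) at every successor {1, 3, 4}.
    At 1: not p or (not q or s) is true.
    At 3: not p or (not q or s) is true.
    At 4: not p or (not q or s) is true.
  So Box (not p or (not q or s)) is true at 3.
Satisfying worlds: {0, 1, 2, 3, 4, 5}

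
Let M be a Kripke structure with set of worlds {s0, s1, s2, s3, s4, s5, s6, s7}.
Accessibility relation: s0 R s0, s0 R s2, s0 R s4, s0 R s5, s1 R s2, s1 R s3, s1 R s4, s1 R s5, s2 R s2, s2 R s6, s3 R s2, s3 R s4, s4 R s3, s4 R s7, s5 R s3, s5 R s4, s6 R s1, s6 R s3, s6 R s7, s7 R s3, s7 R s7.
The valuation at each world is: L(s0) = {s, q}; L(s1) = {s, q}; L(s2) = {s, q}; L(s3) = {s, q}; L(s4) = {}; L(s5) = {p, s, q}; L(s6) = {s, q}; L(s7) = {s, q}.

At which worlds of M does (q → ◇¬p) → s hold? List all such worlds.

s0, s1, s2, s3, s5, s6, s7

Recall that ◇ψ holds at a world iff ψ holds at some accessible world.
Let φ = (q → ◇¬p) → s. Evaluate φ at each world:
  s0 (successors {s0, s2, s4, s5}): φ is true.
  s1 (successors {s2, s3, s4, s5}): φ is true.
  s2 (successors {s2, s6}): φ is true.
  s3 (successors {s2, s4}): φ is true.
  s4 (successors {s3, s7}): φ is false.
  s5 (successors {s3, s4}): φ is true.
  s6 (successors {s1, s3, s7}): φ is true.
  s7 (successors {s3, s7}): φ is true.
For instance, at s4:
  At s4: q → ◇¬p is true, s is false, so (q → ◇¬p) → s is false.
    At s4: q is false, ◇¬p is true, so q → ◇¬p is true.
      At s4: ◇¬p requires ¬p at some successor in {s3, s7}.
        ¬p holds at s3, so ◇¬p is true at s4.
Satisfying worlds: {s0, s1, s2, s3, s5, s6, s7}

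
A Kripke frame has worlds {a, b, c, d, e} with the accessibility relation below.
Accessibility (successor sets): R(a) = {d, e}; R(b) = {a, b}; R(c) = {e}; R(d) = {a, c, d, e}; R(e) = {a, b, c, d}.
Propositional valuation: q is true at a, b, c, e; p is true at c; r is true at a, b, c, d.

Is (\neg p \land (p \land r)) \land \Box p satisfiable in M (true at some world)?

No

Let φ = (\neg p \land (p \land r)) \land \Box p. Evaluate φ at each world:
  a (successors {d, e}): φ is false.
  b (successors {a, b}): φ is false.
  c (successors {e}): φ is false.
  d (successors {a, c, d, e}): φ is false.
  e (successors {a, b, c, d}): φ is false.
For instance, at b:
  At b: \neg p \land (p \land r) is false, \Box p is false, so (\neg p \land (p \land r)) \land \Box p is false.
    At b: \Box p requires p at every successor {a, b}.
      p fails at a, so \Box p is false at b.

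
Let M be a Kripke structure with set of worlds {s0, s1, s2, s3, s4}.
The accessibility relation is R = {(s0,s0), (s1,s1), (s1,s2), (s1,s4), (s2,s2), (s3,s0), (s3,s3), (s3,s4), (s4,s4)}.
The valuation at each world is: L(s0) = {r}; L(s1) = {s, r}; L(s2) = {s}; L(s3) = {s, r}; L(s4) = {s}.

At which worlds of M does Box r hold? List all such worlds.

s0

Let φ = Box r. Evaluate φ at each world:
  s0 (successors {s0}): φ is true.
  s1 (successors {s1, s2, s4}): φ is false.
  s2 (successors {s2}): φ is false.
  s3 (successors {s0, s3, s4}): φ is false.
  s4 (successors {s4}): φ is false.
For instance, at s0:
  At s0: Box r requires r at every successor {s0}.
    At s0: r is true.
  So Box r is true at s0.
Satisfying worlds: {s0}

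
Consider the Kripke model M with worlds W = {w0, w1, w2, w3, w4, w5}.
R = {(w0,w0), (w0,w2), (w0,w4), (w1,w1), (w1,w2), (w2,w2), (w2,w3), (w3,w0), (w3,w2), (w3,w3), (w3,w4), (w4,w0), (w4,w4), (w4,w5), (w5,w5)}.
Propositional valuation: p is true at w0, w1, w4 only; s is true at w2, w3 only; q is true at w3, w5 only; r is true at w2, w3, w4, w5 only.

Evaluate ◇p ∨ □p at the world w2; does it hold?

At w2: ◇p is false, □p is false, so ◇p ∨ □p is false.
  At w2: ◇p requires p at some successor in {w2, w3}.
    At w2: p is false.
    At w3: p is false.
  So ◇p is false at w2.
  At w2: □p requires p at every successor {w2, w3}.
    p fails at w2, so □p is false at w2.

No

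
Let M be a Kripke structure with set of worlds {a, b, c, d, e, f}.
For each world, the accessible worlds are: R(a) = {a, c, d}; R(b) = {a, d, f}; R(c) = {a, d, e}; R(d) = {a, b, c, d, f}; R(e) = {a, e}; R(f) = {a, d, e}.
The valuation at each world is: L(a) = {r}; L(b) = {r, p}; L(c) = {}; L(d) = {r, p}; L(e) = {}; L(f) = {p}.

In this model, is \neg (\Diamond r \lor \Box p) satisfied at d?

At d: \Diamond r \lor \Box p is true, so \neg (\Diamond r \lor \Box p) is false.
  At d: \Diamond r is true, \Box p is false, so \Diamond r \lor \Box p is true.
    At d: \Diamond r requires r at some successor in {a, b, c, d, f}.
      r holds at a, so \Diamond r is true at d.
    At d: \Box p requires p at every successor {a, b, c, d, f}.
      p fails at a, so \Box p is false at d.

No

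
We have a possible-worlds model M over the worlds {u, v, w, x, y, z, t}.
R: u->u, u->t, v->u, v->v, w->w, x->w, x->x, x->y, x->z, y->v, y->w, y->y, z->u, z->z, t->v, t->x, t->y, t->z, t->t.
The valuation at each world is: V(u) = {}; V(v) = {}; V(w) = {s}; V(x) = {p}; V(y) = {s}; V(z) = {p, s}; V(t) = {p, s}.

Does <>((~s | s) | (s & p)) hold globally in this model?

Recall that <>ψ holds at a world iff ψ holds at some accessible world.
Let φ = <>((~s | s) | (s & p)). Evaluate φ at each world:
  u (successors {u, t}): φ is true.
  v (successors {u, v}): φ is true.
  w (successors {w}): φ is true.
  x (successors {w, x, y, z}): φ is true.
  y (successors {v, w, y}): φ is true.
  z (successors {u, z}): φ is true.
  t (successors {v, x, y, z, t}): φ is true.
For instance, at y:
  At y: <>((~s | s) | (s & p)) requires (~s | s) | (s & p) at some successor in {v, w, y}.
    (~s | s) | (s & p) holds at v, so <>((~s | s) | (s & p)) is true at y.

Yes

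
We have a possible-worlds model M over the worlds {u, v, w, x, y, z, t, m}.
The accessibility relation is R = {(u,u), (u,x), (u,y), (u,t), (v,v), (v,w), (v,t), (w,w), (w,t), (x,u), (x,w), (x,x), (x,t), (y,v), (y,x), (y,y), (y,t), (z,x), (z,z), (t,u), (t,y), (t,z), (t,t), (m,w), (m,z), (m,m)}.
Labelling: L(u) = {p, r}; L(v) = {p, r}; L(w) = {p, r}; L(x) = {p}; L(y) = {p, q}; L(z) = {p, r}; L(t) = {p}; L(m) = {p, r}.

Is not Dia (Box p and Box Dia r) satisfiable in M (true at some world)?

Let φ = not Dia (Box p and Box Dia r). Evaluate φ at each world:
  u (successors {u, x, y, t}): φ is false.
  v (successors {v, w, t}): φ is false.
  w (successors {w, t}): φ is false.
  x (successors {u, w, x, t}): φ is false.
  y (successors {v, x, y, t}): φ is false.
  z (successors {x, z}): φ is false.
  t (successors {u, y, z, t}): φ is false.
  m (successors {w, z, m}): φ is false.
For instance, at t:
  At t: Dia (Box p and Box Dia r) is true, so not Dia (Box p and Box Dia r) is false.
    At t: Dia (Box p and Box Dia r) requires Box p and Box Dia r at some successor in {u, y, z, t}.
      Box p and Box Dia r holds at u, so Dia (Box p and Box Dia r) is true at t.

No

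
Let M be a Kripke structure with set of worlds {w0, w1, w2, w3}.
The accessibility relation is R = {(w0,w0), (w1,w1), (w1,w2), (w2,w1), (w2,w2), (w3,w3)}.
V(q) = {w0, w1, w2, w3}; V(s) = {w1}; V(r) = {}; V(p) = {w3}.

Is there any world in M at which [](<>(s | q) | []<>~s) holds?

Yes

Let φ = [](<>(s | q) | []<>~s). Evaluate φ at each world:
  w0 (successors {w0}): φ is true.
  w1 (successors {w1, w2}): φ is true.
  w2 (successors {w1, w2}): φ is true.
  w3 (successors {w3}): φ is true.
Detail at w0 (witness):
  At w0: [](<>(s | q) | []<>~s) requires <>(s | q) | []<>~s at every successor {w0}.
      At w0: <>(s | q) is true, []<>~s is true, so <>(s | q) | []<>~s is true.
  So [](<>(s | q) | []<>~s) is true at w0.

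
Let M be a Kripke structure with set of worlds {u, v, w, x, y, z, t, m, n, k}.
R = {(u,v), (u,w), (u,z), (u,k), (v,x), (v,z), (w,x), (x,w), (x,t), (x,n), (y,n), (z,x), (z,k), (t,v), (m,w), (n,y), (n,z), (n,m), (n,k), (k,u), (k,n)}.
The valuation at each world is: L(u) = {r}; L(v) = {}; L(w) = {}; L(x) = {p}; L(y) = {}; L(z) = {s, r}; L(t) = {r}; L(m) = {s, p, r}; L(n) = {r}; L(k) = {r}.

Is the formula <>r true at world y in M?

At y: <>r requires r at some successor in {n}.
  r holds at n, so <>r is true at y.

Yes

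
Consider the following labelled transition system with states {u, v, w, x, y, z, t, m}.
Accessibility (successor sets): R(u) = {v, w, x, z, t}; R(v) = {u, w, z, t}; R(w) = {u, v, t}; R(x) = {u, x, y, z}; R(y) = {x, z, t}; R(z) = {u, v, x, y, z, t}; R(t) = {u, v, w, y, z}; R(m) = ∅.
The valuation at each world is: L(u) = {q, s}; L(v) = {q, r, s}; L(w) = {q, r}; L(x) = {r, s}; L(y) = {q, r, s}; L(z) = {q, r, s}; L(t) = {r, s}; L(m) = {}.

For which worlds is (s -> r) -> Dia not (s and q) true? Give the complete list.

u, v, w, x, y, z, t

Recall that Dia ψ holds at a world iff ψ holds at some accessible world.
Let φ = (s -> r) -> Dia not (s and q). Evaluate φ at each world:
  u (successors {v, w, x, z, t}): φ is true.
  v (successors {u, w, z, t}): φ is true.
  w (successors {u, v, t}): φ is true.
  x (successors {u, x, y, z}): φ is true.
  y (successors {x, z, t}): φ is true.
  z (successors {u, v, x, y, z, t}): φ is true.
  t (successors {u, v, w, y, z}): φ is true.
  m (successors ∅): φ is false.
For instance, at t:
  At t: s -> r is true, Dia not (s and q) is true, so (s -> r) -> Dia not (s and q) is true.
    At t: Dia not (s and q) requires not (s and q) at some successor in {u, v, w, y, z}.
      not (s and q) holds at w, so Dia not (s and q) is true at t.
Satisfying worlds: {u, v, w, x, y, z, t}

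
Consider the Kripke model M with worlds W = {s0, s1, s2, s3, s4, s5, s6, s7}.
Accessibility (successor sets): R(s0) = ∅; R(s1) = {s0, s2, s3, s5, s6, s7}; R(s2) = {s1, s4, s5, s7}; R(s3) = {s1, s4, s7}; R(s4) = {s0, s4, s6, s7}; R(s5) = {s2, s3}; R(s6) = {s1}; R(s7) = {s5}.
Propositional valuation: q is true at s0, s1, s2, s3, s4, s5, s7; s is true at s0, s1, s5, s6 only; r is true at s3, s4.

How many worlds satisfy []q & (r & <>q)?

Let φ = []q & (r & <>q). Evaluate φ at each world:
  s0 (successors ∅): φ is false.
  s1 (successors {s0, s2, s3, s5, s6, s7}): φ is false.
  s2 (successors {s1, s4, s5, s7}): φ is false.
  s3 (successors {s1, s4, s7}): φ is true.
  s4 (successors {s0, s4, s6, s7}): φ is false.
  s5 (successors {s2, s3}): φ is false.
  s6 (successors {s1}): φ is false.
  s7 (successors {s5}): φ is false.
For instance, at s7:
  At s7: []q is true, r & <>q is false, so []q & (r & <>q) is false.
    At s7: []q requires q at every successor {s5}.
      At s5: q is true.
    So []q is true at s7.
    At s7: r is false, <>q is true, so r & <>q is false.
      At s7: <>q requires q at some successor in {s5}.
        q holds at s5, so <>q is true at s7.
Satisfying worlds: {s3}

1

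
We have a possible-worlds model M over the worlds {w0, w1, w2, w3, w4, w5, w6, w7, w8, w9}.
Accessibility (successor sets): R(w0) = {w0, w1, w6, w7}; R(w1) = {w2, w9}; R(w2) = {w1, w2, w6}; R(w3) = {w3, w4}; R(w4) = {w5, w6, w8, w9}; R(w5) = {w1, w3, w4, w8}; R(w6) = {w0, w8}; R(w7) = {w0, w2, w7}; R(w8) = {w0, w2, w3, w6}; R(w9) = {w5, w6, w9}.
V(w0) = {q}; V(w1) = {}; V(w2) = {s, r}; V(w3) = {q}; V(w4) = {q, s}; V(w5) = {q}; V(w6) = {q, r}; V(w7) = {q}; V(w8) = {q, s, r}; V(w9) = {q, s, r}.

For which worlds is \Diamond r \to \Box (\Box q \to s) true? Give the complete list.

Let φ = \Diamond r \to \Box (\Box q \to s). Evaluate φ at each world:
  w0 (successors {w0, w1, w6, w7}): φ is false.
  w1 (successors {w2, w9}): φ is true.
  w2 (successors {w1, w2, w6}): φ is false.
  w3 (successors {w3, w4}): φ is true.
  w4 (successors {w5, w6, w8, w9}): φ is false.
  w5 (successors {w1, w3, w4, w8}): φ is false.
  w6 (successors {w0, w8}): φ is true.
  w7 (successors {w0, w2, w7}): φ is true.
  w8 (successors {w0, w2, w3, w6}): φ is false.
  w9 (successors {w5, w6, w9}): φ is false.
For instance, at w1:
  At w1: \Diamond r is true, \Box (\Box q \to s) is true, so \Diamond r \to \Box (\Box q \to s) is true.
    At w1: \Diamond r requires r at some successor in {w2, w9}.
      r holds at w2, so \Diamond r is true at w1.
    At w1: \Box (\Box q \to s) requires \Box q \to s at every successor {w2, w9}.
      At w2: \Box q \to s is true.
      At w9: \Box q \to s is true.
    So \Box (\Box q \to s) is true at w1.
Satisfying worlds: {w1, w3, w6, w7}

w1, w3, w6, w7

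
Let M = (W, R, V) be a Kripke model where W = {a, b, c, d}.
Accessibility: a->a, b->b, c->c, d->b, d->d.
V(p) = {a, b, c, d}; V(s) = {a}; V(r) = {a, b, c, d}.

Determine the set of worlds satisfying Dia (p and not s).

Let φ = Dia (p and not s). Evaluate φ at each world:
  a (successors {a}): φ is false.
  b (successors {b}): φ is true.
  c (successors {c}): φ is true.
  d (successors {b, d}): φ is true.
For instance, at b:
  At b: Dia (p and not s) requires p and not s at some successor in {b}.
    p and not s holds at b, so Dia (p and not s) is true at b.
Satisfying worlds: {b, c, d}

b, c, d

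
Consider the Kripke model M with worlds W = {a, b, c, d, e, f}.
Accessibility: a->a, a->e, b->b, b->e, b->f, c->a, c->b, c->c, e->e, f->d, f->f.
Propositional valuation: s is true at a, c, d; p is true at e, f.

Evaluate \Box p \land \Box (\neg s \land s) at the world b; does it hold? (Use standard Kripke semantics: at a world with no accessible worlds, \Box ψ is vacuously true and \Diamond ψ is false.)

Recall that \Box ψ holds at a world iff ψ holds at every accessible world, and \Diamond ψ holds iff ψ holds at some accessible world.
At b: \Box p is false, \Box (\neg s \land s) is false, so \Box p \land \Box (\neg s \land s) is false.
  At b: \Box p requires p at every successor {b, e, f}.
    p fails at b, so \Box p is false at b.
  At b: \Box (\neg s \land s) requires \neg s \land s at every successor {b, e, f}.
    \neg s \land s fails at b, so \Box (\neg s \land s) is false at b.

No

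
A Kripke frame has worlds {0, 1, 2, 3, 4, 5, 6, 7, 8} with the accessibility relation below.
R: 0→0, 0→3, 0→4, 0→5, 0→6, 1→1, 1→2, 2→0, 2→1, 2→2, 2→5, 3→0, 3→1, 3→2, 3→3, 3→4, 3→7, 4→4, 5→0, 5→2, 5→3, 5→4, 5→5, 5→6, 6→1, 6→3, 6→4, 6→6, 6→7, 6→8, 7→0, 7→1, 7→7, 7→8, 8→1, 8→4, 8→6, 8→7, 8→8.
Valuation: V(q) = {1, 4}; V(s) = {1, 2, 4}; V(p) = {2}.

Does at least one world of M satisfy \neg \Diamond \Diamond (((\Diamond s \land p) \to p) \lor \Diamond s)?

No

Let φ = \neg \Diamond \Diamond (((\Diamond s \land p) \to p) \lor \Diamond s). Evaluate φ at each world:
  0 (successors {0, 3, 4, 5, 6}): φ is false.
  1 (successors {1, 2}): φ is false.
  2 (successors {0, 1, 2, 5}): φ is false.
  3 (successors {0, 1, 2, 3, 4, 7}): φ is false.
  4 (successors {4}): φ is false.
  5 (successors {0, 2, 3, 4, 5, 6}): φ is false.
  6 (successors {1, 3, 4, 6, 7, 8}): φ is false.
  7 (successors {0, 1, 7, 8}): φ is false.
  8 (successors {1, 4, 6, 7, 8}): φ is false.
For instance, at 1:
  At 1: \Diamond \Diamond (((\Diamond s \land p) \to p) \lor \Diamond s) is true, so \neg \Diamond \Diamond (((\Diamond s \land p) \to p) \lor \Diamond s) is false.
    At 1: \Diamond \Diamond (((\Diamond s \land p) \to p) \lor \Diamond s) requires \Diamond (((\Diamond s \land p) \to p) \lor \Diamond s) at some successor in {1, 2}.
      \Diamond (((\Diamond s \land p) \to p) \lor \Diamond s) holds at 1, so \Diamond \Diamond (((\Diamond s \land p) \to p) \lor \Diamond s) is true at 1.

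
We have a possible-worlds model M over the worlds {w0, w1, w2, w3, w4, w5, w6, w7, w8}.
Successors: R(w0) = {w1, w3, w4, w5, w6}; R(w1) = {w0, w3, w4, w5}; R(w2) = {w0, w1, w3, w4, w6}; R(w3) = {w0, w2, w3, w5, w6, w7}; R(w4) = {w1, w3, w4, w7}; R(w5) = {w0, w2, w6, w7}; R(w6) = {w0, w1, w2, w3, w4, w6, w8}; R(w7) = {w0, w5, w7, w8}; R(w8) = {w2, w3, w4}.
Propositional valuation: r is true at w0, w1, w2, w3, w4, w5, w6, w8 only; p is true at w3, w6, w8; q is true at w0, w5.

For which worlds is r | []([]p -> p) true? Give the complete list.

Recall that []ψ holds at a world iff ψ holds at every accessible world, and <>ψ holds iff ψ holds at some accessible world.
Let φ = r | []([]p -> p). Evaluate φ at each world:
  w0 (successors {w1, w3, w4, w5, w6}): φ is true.
  w1 (successors {w0, w3, w4, w5}): φ is true.
  w2 (successors {w0, w1, w3, w4, w6}): φ is true.
  w3 (successors {w0, w2, w3, w5, w6, w7}): φ is true.
  w4 (successors {w1, w3, w4, w7}): φ is true.
  w5 (successors {w0, w2, w6, w7}): φ is true.
  w6 (successors {w0, w1, w2, w3, w4, w6, w8}): φ is true.
  w7 (successors {w0, w5, w7, w8}): φ is true.
  w8 (successors {w2, w3, w4}): φ is true.
For instance, at w2:
  At w2: r is true, []([]p -> p) is true, so r | []([]p -> p) is true.
    At w2: []([]p -> p) requires []p -> p at every successor {w0, w1, w3, w4, w6}.
      At w0: []p -> p is true.
      At w1: []p -> p is true.
      At w3: []p -> p is true.
      At w4: []p -> p is true.
      At w6: []p -> p is true.
    So []([]p -> p) is true at w2.
Satisfying worlds: {w0, w1, w2, w3, w4, w5, w6, w7, w8}

w0, w1, w2, w3, w4, w5, w6, w7, w8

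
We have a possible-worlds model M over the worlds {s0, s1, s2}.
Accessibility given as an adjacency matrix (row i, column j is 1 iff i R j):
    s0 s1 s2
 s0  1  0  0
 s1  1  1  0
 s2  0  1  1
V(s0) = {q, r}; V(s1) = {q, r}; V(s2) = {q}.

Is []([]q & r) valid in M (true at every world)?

No

Let φ = []([]q & r). Evaluate φ at each world:
  s0 (successors {s0}): φ is true.
  s1 (successors {s0, s1}): φ is true.
  s2 (successors {s1, s2}): φ is false.
Detail at s2 (counterexample):
  At s2: []([]q & r) requires []q & r at every successor {s1, s2}.
    []q & r fails at s2, so []([]q & r) is false at s2.
      At s2: []q is true, r is false, so []q & r is false.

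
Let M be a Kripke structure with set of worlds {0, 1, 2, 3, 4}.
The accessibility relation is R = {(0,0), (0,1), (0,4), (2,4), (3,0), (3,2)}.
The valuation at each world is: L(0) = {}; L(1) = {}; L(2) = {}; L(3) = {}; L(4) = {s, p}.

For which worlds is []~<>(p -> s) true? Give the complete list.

1, 2, 4

Let φ = []~<>(p -> s). Evaluate φ at each world:
  0 (successors {0, 1, 4}): φ is false.
  1 (successors ∅): φ is true.
  2 (successors {4}): φ is true.
  3 (successors {0, 2}): φ is false.
  4 (successors ∅): φ is true.
For instance, at 0:
  At 0: []~<>(p -> s) requires ~<>(p -> s) at every successor {0, 1, 4}.
    ~<>(p -> s) fails at 0, so []~<>(p -> s) is false at 0.
      At 0: <>(p -> s) is true, so ~<>(p -> s) is false.
Satisfying worlds: {1, 2, 4}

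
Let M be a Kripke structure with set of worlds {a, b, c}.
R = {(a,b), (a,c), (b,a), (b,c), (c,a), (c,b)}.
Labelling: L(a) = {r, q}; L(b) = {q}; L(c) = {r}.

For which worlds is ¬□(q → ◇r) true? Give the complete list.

none

Let φ = ¬□(q → ◇r). Evaluate φ at each world:
  a (successors {b, c}): φ is false.
  b (successors {a, c}): φ is false.
  c (successors {a, b}): φ is false.
For instance, at c:
  At c: □(q → ◇r) is true, so ¬□(q → ◇r) is false.
    At c: □(q → ◇r) requires q → ◇r at every successor {a, b}.
      At a: q → ◇r is true.
      At b: q → ◇r is true.
    So □(q → ◇r) is true at c.
Satisfying worlds: none.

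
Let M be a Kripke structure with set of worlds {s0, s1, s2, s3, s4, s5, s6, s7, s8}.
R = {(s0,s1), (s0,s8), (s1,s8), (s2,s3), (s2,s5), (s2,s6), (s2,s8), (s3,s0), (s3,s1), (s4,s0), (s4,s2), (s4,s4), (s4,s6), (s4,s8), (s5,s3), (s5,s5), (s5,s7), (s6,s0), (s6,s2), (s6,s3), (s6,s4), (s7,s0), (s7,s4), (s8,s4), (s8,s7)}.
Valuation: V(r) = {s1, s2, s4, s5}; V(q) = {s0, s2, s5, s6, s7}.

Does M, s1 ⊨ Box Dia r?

Yes

Recall that Box ψ holds at a world iff ψ holds at every accessible world, and Dia ψ holds iff ψ holds at some accessible world.
At s1: Box Dia r requires Dia r at every successor {s8}.
    At s8: Dia r requires r at some successor in {s4, s7}.
      r holds at s4, so Dia r is true at s8.
So Box Dia r is true at s1.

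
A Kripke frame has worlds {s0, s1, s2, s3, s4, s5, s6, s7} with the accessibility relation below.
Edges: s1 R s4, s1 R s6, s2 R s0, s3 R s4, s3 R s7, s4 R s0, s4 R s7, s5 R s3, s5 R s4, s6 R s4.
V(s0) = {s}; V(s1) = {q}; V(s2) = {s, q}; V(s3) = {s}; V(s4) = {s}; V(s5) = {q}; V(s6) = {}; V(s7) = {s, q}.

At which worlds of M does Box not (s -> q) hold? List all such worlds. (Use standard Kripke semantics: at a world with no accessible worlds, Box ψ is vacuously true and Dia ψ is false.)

Let φ = Box not (s -> q). Evaluate φ at each world:
  s0 (successors ∅): φ is true.
  s1 (successors {s4, s6}): φ is false.
  s2 (successors {s0}): φ is true.
  s3 (successors {s4, s7}): φ is false.
  s4 (successors {s0, s7}): φ is false.
  s5 (successors {s3, s4}): φ is true.
  s6 (successors {s4}): φ is true.
  s7 (successors ∅): φ is true.
For instance, at s6:
  At s6: Box not (s -> q) requires not (s -> q) at every successor {s4}.
    At s4: not (s -> q) is true.
  So Box not (s -> q) is true at s6.
Satisfying worlds: {s0, s2, s5, s6, s7}

s0, s2, s5, s6, s7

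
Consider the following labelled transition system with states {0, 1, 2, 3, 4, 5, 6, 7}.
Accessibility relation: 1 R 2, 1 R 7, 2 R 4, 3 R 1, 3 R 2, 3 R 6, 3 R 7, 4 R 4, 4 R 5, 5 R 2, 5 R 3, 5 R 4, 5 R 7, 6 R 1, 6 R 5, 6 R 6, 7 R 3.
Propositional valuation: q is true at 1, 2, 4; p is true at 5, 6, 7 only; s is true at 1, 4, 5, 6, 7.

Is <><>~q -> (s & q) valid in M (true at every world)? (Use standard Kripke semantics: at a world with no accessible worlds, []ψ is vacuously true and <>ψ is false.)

No

Recall that <>ψ holds at a world iff ψ holds at some accessible world.
Let φ = <><>~q -> (s & q). Evaluate φ at each world:
  0 (successors ∅): φ is true.
  1 (successors {2, 7}): φ is true.
  2 (successors {4}): φ is false.
  3 (successors {1, 2, 6, 7}): φ is false.
  4 (successors {4, 5}): φ is true.
  5 (successors {2, 3, 4, 7}): φ is false.
  6 (successors {1, 5, 6}): φ is false.
  7 (successors {3}): φ is false.
Detail at 2 (counterexample):
  At 2: <><>~q is true, s & q is false, so <><>~q -> (s & q) is false.
    At 2: <><>~q requires <>~q at some successor in {4}.
      <>~q holds at 4, so <><>~q is true at 2.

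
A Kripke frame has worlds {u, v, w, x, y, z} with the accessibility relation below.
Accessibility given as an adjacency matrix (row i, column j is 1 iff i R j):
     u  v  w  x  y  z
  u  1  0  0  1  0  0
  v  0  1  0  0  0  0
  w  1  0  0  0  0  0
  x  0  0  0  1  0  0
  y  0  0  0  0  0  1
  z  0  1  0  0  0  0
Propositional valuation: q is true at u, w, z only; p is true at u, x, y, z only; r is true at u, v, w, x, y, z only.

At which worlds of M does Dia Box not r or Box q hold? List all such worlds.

w, y

Let φ = Dia Box not r or Box q. Evaluate φ at each world:
  u (successors {u, x}): φ is false.
  v (successors {v}): φ is false.
  w (successors {u}): φ is true.
  x (successors {x}): φ is false.
  y (successors {z}): φ is true.
  z (successors {v}): φ is false.
For instance, at u:
  At u: Dia Box not r is false, Box q is false, so Dia Box not r or Box q is false.
    At u: Dia Box not r requires Box not r at some successor in {u, x}.
      At u: Box not r is false.
      At x: Box not r is false.
    So Dia Box not r is false at u.
    At u: Box q requires q at every successor {u, x}.
      q fails at x, so Box q is false at u.
Satisfying worlds: {w, y}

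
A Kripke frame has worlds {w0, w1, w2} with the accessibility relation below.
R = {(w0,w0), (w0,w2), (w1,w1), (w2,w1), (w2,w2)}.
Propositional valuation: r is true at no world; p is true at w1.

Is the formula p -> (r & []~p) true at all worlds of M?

Let φ = p -> (r & []~p). Evaluate φ at each world:
  w0 (successors {w0, w2}): φ is true.
  w1 (successors {w1}): φ is false.
  w2 (successors {w1, w2}): φ is true.
Detail at w1 (counterexample):
  At w1: p is true, r & []~p is false, so p -> (r & []~p) is false.
    At w1: r is false, []~p is false, so r & []~p is false.
      At w1: []~p requires ~p at every successor {w1}.
        ~p fails at w1, so []~p is false at w1.

No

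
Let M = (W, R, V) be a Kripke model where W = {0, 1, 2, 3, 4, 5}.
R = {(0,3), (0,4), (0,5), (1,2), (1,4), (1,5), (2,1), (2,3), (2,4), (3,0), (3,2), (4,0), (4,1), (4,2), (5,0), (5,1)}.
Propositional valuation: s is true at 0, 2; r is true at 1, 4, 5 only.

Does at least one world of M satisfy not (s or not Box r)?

No

Let φ = not (s or not Box r). Evaluate φ at each world:
  0 (successors {3, 4, 5}): φ is false.
  1 (successors {2, 4, 5}): φ is false.
  2 (successors {1, 3, 4}): φ is false.
  3 (successors {0, 2}): φ is false.
  4 (successors {0, 1, 2}): φ is false.
  5 (successors {0, 1}): φ is false.
For instance, at 2:
  At 2: s or not Box r is true, so not (s or not Box r) is false.
    At 2: s is true, not Box r is true, so s or not Box r is true.
      At 2: Box r is false, so not Box r is true.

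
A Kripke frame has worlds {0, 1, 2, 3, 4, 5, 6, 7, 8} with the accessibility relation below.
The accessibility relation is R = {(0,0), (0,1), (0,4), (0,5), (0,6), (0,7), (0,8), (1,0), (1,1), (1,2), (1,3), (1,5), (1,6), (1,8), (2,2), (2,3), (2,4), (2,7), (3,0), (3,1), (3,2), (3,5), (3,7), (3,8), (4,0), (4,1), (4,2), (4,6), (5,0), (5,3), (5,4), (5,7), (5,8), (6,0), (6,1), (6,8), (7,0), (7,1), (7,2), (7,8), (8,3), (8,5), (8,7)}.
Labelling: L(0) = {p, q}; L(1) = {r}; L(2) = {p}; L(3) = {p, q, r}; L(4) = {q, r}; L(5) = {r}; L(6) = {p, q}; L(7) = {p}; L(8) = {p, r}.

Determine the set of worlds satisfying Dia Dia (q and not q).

none

Let φ = Dia Dia (q and not q). Evaluate φ at each world:
  0 (successors {0, 1, 4, 5, 6, 7, 8}): φ is false.
  1 (successors {0, 1, 2, 3, 5, 6, 8}): φ is false.
  2 (successors {2, 3, 4, 7}): φ is false.
  3 (successors {0, 1, 2, 5, 7, 8}): φ is false.
  4 (successors {0, 1, 2, 6}): φ is false.
  5 (successors {0, 3, 4, 7, 8}): φ is false.
  6 (successors {0, 1, 8}): φ is false.
  7 (successors {0, 1, 2, 8}): φ is false.
  8 (successors {3, 5, 7}): φ is false.
For instance, at 2:
  At 2: Dia Dia (q and not q) requires Dia (q and not q) at some successor in {2, 3, 4, 7}.
    At 2: Dia (q and not q) is false.
    At 3: Dia (q and not q) is false.
    At 4: Dia (q and not q) is false.
    At 7: Dia (q and not q) is false.
  So Dia Dia (q and not q) is false at 2.
Satisfying worlds: none.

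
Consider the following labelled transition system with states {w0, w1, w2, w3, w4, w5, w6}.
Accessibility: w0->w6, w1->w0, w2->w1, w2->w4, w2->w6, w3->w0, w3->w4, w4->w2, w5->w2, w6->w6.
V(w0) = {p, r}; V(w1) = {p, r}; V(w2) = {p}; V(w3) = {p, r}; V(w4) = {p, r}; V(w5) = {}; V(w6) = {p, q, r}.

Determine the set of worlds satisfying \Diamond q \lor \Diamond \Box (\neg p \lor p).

Let φ = \Diamond q \lor \Diamond \Box (\neg p \lor p). Evaluate φ at each world:
  w0 (successors {w6}): φ is true.
  w1 (successors {w0}): φ is true.
  w2 (successors {w1, w4, w6}): φ is true.
  w3 (successors {w0, w4}): φ is true.
  w4 (successors {w2}): φ is true.
  w5 (successors {w2}): φ is true.
  w6 (successors {w6}): φ is true.
For instance, at w6:
  At w6: \Diamond q is true, \Diamond \Box (\neg p \lor p) is true, so \Diamond q \lor \Diamond \Box (\neg p \lor p) is true.
    At w6: \Diamond q requires q at some successor in {w6}.
      q holds at w6, so \Diamond q is true at w6.
    At w6: \Diamond \Box (\neg p \lor p) requires \Box (\neg p \lor p) at some successor in {w6}.
      \Box (\neg p \lor p) holds at w6, so \Diamond \Box (\neg p \lor p) is true at w6.
Satisfying worlds: {w0, w1, w2, w3, w4, w5, w6}

w0, w1, w2, w3, w4, w5, w6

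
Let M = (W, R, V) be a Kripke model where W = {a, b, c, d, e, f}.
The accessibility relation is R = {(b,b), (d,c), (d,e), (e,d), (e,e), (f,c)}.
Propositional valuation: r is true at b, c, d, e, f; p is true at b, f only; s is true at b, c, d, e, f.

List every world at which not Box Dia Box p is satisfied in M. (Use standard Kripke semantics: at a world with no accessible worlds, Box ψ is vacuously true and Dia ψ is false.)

d, e, f

Let φ = not Box Dia Box p. Evaluate φ at each world:
  a (successors ∅): φ is false.
  b (successors {b}): φ is false.
  c (successors ∅): φ is false.
  d (successors {c, e}): φ is true.
  e (successors {d, e}): φ is true.
  f (successors {c}): φ is true.
For instance, at d:
  At d: Box Dia Box p is false, so not Box Dia Box p is true.
    At d: Box Dia Box p requires Dia Box p at every successor {c, e}.
      Dia Box p fails at c, so Box Dia Box p is false at d.
Satisfying worlds: {d, e, f}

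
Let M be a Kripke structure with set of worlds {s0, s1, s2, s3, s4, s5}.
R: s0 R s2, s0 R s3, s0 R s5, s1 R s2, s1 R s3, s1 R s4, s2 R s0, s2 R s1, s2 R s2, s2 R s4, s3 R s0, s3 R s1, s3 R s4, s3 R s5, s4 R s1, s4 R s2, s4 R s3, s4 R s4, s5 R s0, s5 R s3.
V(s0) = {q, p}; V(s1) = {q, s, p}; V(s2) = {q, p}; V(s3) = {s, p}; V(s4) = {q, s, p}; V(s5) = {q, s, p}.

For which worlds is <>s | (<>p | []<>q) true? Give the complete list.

s0, s1, s2, s3, s4, s5

Recall that []ψ holds at a world iff ψ holds at every accessible world, and <>ψ holds iff ψ holds at some accessible world.
Let φ = <>s | (<>p | []<>q). Evaluate φ at each world:
  s0 (successors {s2, s3, s5}): φ is true.
  s1 (successors {s2, s3, s4}): φ is true.
  s2 (successors {s0, s1, s2, s4}): φ is true.
  s3 (successors {s0, s1, s4, s5}): φ is true.
  s4 (successors {s1, s2, s3, s4}): φ is true.
  s5 (successors {s0, s3}): φ is true.
For instance, at s3:
  At s3: <>s is true, <>p | []<>q is true, so <>s | (<>p | []<>q) is true.
    At s3: <>s requires s at some successor in {s0, s1, s4, s5}.
      s holds at s1, so <>s is true at s3.
    At s3: <>p is true, []<>q is true, so <>p | []<>q is true.
      At s3: <>p requires p at some successor in {s0, s1, s4, s5}.
        p holds at s0, so <>p is true at s3.
      At s3: []<>q requires <>q at every successor {s0, s1, s4, s5}.
        At s0: <>q is true.
        At s1: <>q is true.
        At s4: <>q is true.
        At s5: <>q is true.
      So []<>q is true at s3.
Satisfying worlds: {s0, s1, s2, s3, s4, s5}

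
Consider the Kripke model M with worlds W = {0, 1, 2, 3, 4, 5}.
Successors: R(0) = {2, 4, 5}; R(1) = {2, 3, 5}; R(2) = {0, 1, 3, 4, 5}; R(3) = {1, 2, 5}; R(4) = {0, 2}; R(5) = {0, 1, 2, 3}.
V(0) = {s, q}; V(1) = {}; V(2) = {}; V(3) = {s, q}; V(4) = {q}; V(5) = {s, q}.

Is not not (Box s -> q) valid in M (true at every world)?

Yes

Let φ = not not (Box s -> q). Evaluate φ at each world:
  0 (successors {2, 4, 5}): φ is true.
  1 (successors {2, 3, 5}): φ is true.
  2 (successors {0, 1, 3, 4, 5}): φ is true.
  3 (successors {1, 2, 5}): φ is true.
  4 (successors {0, 2}): φ is true.
  5 (successors {0, 1, 2, 3}): φ is true.
For instance, at 1:
  At 1: not (Box s -> q) is false, so not not (Box s -> q) is true.
    At 1: Box s -> q is true, so not (Box s -> q) is false.
      At 1: Box s is false, q is false, so Box s -> q is true.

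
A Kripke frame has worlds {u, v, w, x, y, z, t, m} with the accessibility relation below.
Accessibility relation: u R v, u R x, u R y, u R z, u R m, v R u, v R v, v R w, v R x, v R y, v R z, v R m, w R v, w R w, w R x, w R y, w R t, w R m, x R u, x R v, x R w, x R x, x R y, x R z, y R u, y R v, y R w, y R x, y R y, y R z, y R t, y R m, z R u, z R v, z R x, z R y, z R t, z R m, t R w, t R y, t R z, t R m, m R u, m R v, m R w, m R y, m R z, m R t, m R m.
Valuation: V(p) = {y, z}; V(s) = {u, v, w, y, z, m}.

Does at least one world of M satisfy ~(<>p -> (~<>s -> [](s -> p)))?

Recall that []ψ holds at a world iff ψ holds at every accessible world, and <>ψ holds iff ψ holds at some accessible world.
Let φ = ~(<>p -> (~<>s -> [](s -> p))). Evaluate φ at each world:
  u (successors {v, x, y, z, m}): φ is false.
  v (successors {u, v, w, x, y, z, m}): φ is false.
  w (successors {v, w, x, y, t, m}): φ is false.
  x (successors {u, v, w, x, y, z}): φ is false.
  y (successors {u, v, w, x, y, z, t, m}): φ is false.
  z (successors {u, v, x, y, t, m}): φ is false.
  t (successors {w, y, z, m}): φ is false.
  m (successors {u, v, w, y, z, t, m}): φ is false.
For instance, at u:
  At u: <>p -> (~<>s -> [](s -> p)) is true, so ~(<>p -> (~<>s -> [](s -> p))) is false.
    At u: <>p is true, ~<>s -> [](s -> p) is true, so <>p -> (~<>s -> [](s -> p)) is true.
      At u: <>p requires p at some successor in {v, x, y, z, m}.
        p holds at y, so <>p is true at u.
      At u: ~<>s is false, [](s -> p) is false, so ~<>s -> [](s -> p) is true.

No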